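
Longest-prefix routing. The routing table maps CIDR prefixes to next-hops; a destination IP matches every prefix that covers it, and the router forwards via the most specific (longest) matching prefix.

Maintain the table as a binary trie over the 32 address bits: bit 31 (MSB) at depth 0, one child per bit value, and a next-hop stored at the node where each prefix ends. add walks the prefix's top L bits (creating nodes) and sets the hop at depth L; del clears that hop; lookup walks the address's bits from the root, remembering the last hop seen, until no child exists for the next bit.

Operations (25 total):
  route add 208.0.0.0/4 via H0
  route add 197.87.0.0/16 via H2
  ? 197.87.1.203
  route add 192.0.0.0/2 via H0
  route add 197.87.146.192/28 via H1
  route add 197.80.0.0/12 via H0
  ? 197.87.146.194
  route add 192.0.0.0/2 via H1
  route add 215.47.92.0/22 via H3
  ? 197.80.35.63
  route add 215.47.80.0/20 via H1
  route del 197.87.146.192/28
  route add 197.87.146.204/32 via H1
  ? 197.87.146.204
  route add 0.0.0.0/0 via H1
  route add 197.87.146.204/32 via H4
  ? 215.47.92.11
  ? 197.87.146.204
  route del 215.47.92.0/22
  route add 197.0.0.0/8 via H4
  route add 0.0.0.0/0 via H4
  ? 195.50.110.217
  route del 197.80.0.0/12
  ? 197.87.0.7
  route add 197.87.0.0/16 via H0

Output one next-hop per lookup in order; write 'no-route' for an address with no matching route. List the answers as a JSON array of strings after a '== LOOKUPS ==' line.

Trace:
  add 208.0.0.0/4 -> H0 at depth 4
  add 197.87.0.0/16 -> H2 at depth 16
  Q 197.87.1.203: descend 1100010101010111 ; hops seen [H2] ; pick H2
  add 192.0.0.0/2 -> H0 at depth 2
  add 197.87.146.192/28 -> H1 at depth 28
  add 197.80.0.0/12 -> H0 at depth 12
  Q 197.87.146.194: descend 1100010101010111100100101100 ; hops seen [H0,H0,H2,H1] ; pick H1
  add 192.0.0.0/2 -> H1 at depth 2
  add 215.47.92.0/22 -> H3 at depth 22
  Q 197.80.35.63: descend 1100010101010 ; hops seen [H1,H0] ; pick H0
  add 215.47.80.0/20 -> H1 at depth 20
  del 197.87.146.192/28 (clear depth 28)
  add 197.87.146.204/32 -> H1 at depth 32
  Q 197.87.146.204: descend 11000101010101111001001011001100 ; hops seen [H1,H0,H2,H1] ; pick H1
  add 0.0.0.0/0 -> H1 at depth 0
  add 197.87.146.204/32 -> H4 at depth 32
  Q 215.47.92.11: descend 1101011100101111010111 ; hops seen [H1,H1,H0,H1,H3] ; pick H3
  Q 197.87.146.204: descend 11000101010101111001001011001100 ; hops seen [H1,H1,H0,H2,H4] ; pick H4
  del 215.47.92.0/22 (clear depth 22)
  add 197.0.0.0/8 -> H4 at depth 8
  add 0.0.0.0/0 -> H4 at depth 0
  Q 195.50.110.217: descend 11000 ; hops seen [H4,H1] ; pick H1
  del 197.80.0.0/12 (clear depth 12)
  Q 197.87.0.7: descend 1100010101010111 ; hops seen [H4,H1,H4,H2] ; pick H2
  add 197.87.0.0/16 -> H0 at depth 16

== LOOKUPS ==
["H2","H1","H0","H1","H3","H4","H1","H2"]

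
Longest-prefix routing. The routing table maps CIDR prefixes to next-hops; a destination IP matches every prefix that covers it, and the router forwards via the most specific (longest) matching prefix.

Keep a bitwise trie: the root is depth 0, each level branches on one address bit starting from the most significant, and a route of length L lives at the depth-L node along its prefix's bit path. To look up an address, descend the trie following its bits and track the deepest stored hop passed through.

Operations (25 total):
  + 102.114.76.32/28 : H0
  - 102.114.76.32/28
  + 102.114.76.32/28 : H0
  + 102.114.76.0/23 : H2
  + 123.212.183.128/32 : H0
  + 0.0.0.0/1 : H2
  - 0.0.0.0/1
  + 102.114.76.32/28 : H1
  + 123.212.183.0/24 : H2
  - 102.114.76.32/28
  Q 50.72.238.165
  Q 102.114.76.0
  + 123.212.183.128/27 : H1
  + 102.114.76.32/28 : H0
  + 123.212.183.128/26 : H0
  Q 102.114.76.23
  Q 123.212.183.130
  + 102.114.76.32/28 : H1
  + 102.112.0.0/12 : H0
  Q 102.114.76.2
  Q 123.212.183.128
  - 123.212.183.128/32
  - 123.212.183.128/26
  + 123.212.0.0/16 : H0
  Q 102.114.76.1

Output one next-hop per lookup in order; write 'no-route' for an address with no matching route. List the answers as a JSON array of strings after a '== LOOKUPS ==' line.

Trace:
  + 102.114.76.32/28 (H0) depth=28
  del 102.114.76.32/28 (clear depth 28)
  + 102.114.76.32/28 (H0) depth=28
  + 102.114.76.0/23 (H2) depth=23
  + 123.212.183.128/32 (H0) depth=32
  + 0.0.0.0/1 (H2) depth=1
  del 0.0.0.0/1 (clear depth 1)
  + 102.114.76.32/28 (H1) depth=28
  + 123.212.183.0/24 (H2) depth=24
  del 102.114.76.32/28 (clear depth 28)
  lookup 50.72.238.165: bits 0 walk d0:-→d1:- -> no-route
  lookup 102.114.76.0: bits 01100110011100100100110000 walk d0:-→d1:-→d2:-→d3:-→d4:-→d5:-→d6:-→d7:-→d8:-→d9:-→d10:-→d11:-→d12:-→d13:-→d14:-→d15:-→d16:-→d17:-→d18:-→d19:-→d20:-→d21:-→d22:-→d23:H2→d24:-→d25:-→d26:- -> H2
  + 123.212.183.128/27 (H1) depth=27
  + 102.114.76.32/28 (H0) depth=28
  + 123.212.183.128/26 (H0) depth=26
  lookup 102.114.76.23: bits 01100110011100100100110000 walk d0:-→d1:-→d2:-→d3:-→d4:-→d5:-→d6:-→d7:-→d8:-→d9:-→d10:-→d11:-→d12:-→d13:-→d14:-→d15:-→d16:-→d17:-→d18:-→d19:-→d20:-→d21:-→d22:-→d23:H2→d24:-→d25:-→d26:- -> H2
  lookup 123.212.183.130: bits 011110111101010010110111100000 walk d0:-→d1:-→d2:-→d3:-→d4:-→d5:-→d6:-→d7:-→d8:-→d9:-→d10:-→d11:-→d12:-→d13:-→d14:-→d15:-→d16:-→d17:-→d18:-→d19:-→d20:-→d21:-→d22:-→d23:-→d24:H2→d25:-→d26:H0→d27:H1→d28:-→d29:-→d30:- -> H1
  + 102.114.76.32/28 (H1) depth=28
  + 102.112.0.0/12 (H0) depth=12
  lookup 102.114.76.2: bits 01100110011100100100110000 walk d0:-→d1:-→d2:-→d3:-→d4:-→d5:-→d6:-→d7:-→d8:-→d9:-→d10:-→d11:-→d12:H0→d13:-→d14:-→d15:-→d16:-→d17:-→d18:-→d19:-→d20:-→d21:-→d22:-→d23:H2→d24:-→d25:-→d26:- -> H2
  lookup 123.212.183.128: bits 01111011110101001011011110000000 walk d0:-→d1:-→d2:-→d3:-→d4:-→d5:-→d6:-→d7:-→d8:-→d9:-→d10:-→d11:-→d12:-→d13:-→d14:-→d15:-→d16:-→d17:-→d18:-→d19:-→d20:-→d21:-→d22:-→d23:-→d24:H2→d25:-→d26:H0→d27:H1→d28:-→d29:-→d30:-→d31:-→d32:H0 -> H0
  del 123.212.183.128/32 (clear depth 32)
  del 123.212.183.128/26 (clear depth 26)
  + 123.212.0.0/16 (H0) depth=16
  lookup 102.114.76.1: bits 01100110011100100100110000 walk d0:-→d1:-→d2:-→d3:-→d4:-→d5:-→d6:-→d7:-→d8:-→d9:-→d10:-→d11:-→d12:H0→d13:-→d14:-→d15:-→d16:-→d17:-→d18:-→d19:-→d20:-→d21:-→d22:-→d23:H2→d24:-→d25:-→d26:- -> H2

== LOOKUPS ==
["no-route","H2","H2","H1","H2","H0","H2"]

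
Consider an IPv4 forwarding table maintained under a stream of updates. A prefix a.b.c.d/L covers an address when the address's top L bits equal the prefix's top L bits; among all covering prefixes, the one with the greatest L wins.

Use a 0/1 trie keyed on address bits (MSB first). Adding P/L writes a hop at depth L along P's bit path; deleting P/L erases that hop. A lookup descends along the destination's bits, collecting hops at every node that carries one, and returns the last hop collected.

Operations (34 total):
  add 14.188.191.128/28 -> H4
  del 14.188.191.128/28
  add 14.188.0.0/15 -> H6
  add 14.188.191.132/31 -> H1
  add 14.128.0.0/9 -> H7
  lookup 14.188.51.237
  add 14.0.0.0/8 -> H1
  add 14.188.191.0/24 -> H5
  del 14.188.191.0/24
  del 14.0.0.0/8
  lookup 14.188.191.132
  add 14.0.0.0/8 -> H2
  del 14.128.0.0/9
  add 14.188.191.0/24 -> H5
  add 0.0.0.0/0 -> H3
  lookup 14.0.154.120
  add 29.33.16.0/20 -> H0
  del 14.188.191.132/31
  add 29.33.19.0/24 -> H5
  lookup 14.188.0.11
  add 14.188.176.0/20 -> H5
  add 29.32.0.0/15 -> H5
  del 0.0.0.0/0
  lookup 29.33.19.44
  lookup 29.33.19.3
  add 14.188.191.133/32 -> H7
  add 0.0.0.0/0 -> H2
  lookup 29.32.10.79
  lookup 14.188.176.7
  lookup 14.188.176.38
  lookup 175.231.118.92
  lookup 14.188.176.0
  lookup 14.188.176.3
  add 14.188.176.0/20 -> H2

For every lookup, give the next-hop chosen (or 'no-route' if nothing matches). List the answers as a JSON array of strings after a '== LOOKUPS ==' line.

Process each operation:
  add 14.188.191.128/28 -> H4 at depth 28
  - 14.188.191.128/28 clear@28
  add 14.188.0.0/15 -> H6 at depth 15
  add 14.188.191.132/31 -> H1 at depth 31
  add 14.128.0.0/9 -> H7 at depth 9
  ? 14.188.51.237  path d0:-→d1:-→d2:-→d3:-→d4:-→d5:-→d6:-→d7:-→d8:-→d9:H7→d10:-→d11:-→d12:-→d13:-→d14:-→d15:H6→d16:-  best=H6
  add 14.0.0.0/8 -> H1 at depth 8
  add 14.188.191.0/24 -> H5 at depth 24
  - 14.188.191.0/24 clear@24
  - 14.0.0.0/8 clear@8
  ? 14.188.191.132  path d0:-→d1:-→d2:-→d3:-→d4:-→d5:-→d6:-→d7:-→d8:-→d9:H7→d10:-→d11:-→d12:-→d13:-→d14:-→d15:H6→d16:-→d17:-→d18:-→d19:-→d20:-→d21:-→d22:-→d23:-→d24:-→d25:-→d26:-→d27:-→d28:-→d29:-→d30:-→d31:H1  best=H1
  add 14.0.0.0/8 -> H2 at depth 8
  - 14.128.0.0/9 clear@9
  add 14.188.191.0/24 -> H5 at depth 24
  add 0.0.0.0/0 -> H3 at depth 0
  ? 14.0.154.120  path d0:H3→d1:-→d2:-→d3:-→d4:-→d5:-→d6:-→d7:-→d8:H2  best=H2
  add 29.33.16.0/20 -> H0 at depth 20
  - 14.188.191.132/31 clear@31
  add 29.33.19.0/24 -> H5 at depth 24
  ? 14.188.0.11  path d0:H3→d1:-→d2:-→d3:-→d4:-→d5:-→d6:-→d7:-→d8:H2→d9:-→d10:-→d11:-→d12:-→d13:-→d14:-→d15:H6→d16:-  best=H6
  add 14.188.176.0/20 -> H5 at depth 20
  add 29.32.0.0/15 -> H5 at depth 15
  - 0.0.0.0/0 clear@0
  ? 29.33.19.44  path d0:-→d1:-→d2:-→d3:-→d4:-→d5:-→d6:-→d7:-→d8:-→d9:-→d10:-→d11:-→d12:-→d13:-→d14:-→d15:H5→d16:-→d17:-→d18:-→d19:-→d20:H0→d21:-→d22:-→d23:-→d24:H5  best=H5
  ? 29.33.19.3  path d0:-→d1:-→d2:-→d3:-→d4:-→d5:-→d6:-→d7:-→d8:-→d9:-→d10:-→d11:-→d12:-→d13:-→d14:-→d15:H5→d16:-→d17:-→d18:-→d19:-→d20:H0→d21:-→d22:-→d23:-→d24:H5  best=H5
  add 14.188.191.133/32 -> H7 at depth 32
  add 0.0.0.0/0 -> H2 at depth 0
  ? 29.32.10.79  path d0:H2→d1:-→d2:-→d3:-→d4:-→d5:-→d6:-→d7:-→d8:-→d9:-→d10:-→d11:-→d12:-→d13:-→d14:-→d15:H5  best=H5
  ? 14.188.176.7  path d0:H2→d1:-→d2:-→d3:-→d4:-→d5:-→d6:-→d7:-→d8:H2→d9:-→d10:-→d11:-→d12:-→d13:-→d14:-→d15:H6→d16:-→d17:-→d18:-→d19:-→d20:H5  best=H5
  ? 14.188.176.38  path d0:H2→d1:-→d2:-→d3:-→d4:-→d5:-→d6:-→d7:-→d8:H2→d9:-→d10:-→d11:-→d12:-→d13:-→d14:-→d15:H6→d16:-→d17:-→d18:-→d19:-→d20:H5  best=H5
  ? 175.231.118.92  path d0:H2  best=H2
  ? 14.188.176.0  path d0:H2→d1:-→d2:-→d3:-→d4:-→d5:-→d6:-→d7:-→d8:H2→d9:-→d10:-→d11:-→d12:-→d13:-→d14:-→d15:H6→d16:-→d17:-→d18:-→d19:-→d20:H5  best=H5
  ? 14.188.176.3  path d0:H2→d1:-→d2:-→d3:-→d4:-→d5:-→d6:-→d7:-→d8:H2→d9:-→d10:-→d11:-→d12:-→d13:-→d14:-→d15:H6→d16:-→d17:-→d18:-→d19:-→d20:H5  best=H5
  add 14.188.176.0/20 -> H2 at depth 20

== LOOKUPS ==
["H6","H1","H2","H6","H5","H5","H5","H5","H5","H2","H5","H5"]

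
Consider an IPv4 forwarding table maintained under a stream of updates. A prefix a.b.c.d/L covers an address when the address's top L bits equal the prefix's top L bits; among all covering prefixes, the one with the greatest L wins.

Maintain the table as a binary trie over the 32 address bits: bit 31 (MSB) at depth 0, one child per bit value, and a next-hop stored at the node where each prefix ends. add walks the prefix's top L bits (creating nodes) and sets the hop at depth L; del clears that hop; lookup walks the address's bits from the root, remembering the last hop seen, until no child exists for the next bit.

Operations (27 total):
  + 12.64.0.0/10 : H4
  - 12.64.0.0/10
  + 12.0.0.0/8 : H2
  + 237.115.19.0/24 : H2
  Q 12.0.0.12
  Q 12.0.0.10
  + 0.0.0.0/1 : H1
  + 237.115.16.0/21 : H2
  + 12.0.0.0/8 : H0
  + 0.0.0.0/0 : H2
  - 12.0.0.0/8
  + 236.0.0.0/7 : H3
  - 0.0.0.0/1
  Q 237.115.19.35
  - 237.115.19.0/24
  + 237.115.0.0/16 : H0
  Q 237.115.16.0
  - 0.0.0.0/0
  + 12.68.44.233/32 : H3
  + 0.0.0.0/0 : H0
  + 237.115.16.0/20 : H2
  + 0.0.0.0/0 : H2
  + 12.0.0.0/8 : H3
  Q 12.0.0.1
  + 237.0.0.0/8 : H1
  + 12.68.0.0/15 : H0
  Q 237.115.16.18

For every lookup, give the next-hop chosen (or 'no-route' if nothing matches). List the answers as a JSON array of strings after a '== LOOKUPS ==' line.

Trace:
  add 12.64.0.0/10 -> H4 at depth 10
  del 12.64.0.0/10 (clear depth 10)
  add 12.0.0.0/8 -> H2 at depth 8
  add 237.115.19.0/24 -> H2 at depth 24
  Q 12.0.0.12: descend 000011000 ; hops seen [H2] ; pick H2
  Q 12.0.0.10: descend 000011000 ; hops seen [H2] ; pick H2
  add 0.0.0.0/1 -> H1 at depth 1
  add 237.115.16.0/21 -> H2 at depth 21
  add 12.0.0.0/8 -> H0 at depth 8
  add 0.0.0.0/0 -> H2 at depth 0
  del 12.0.0.0/8 (clear depth 8)
  add 236.0.0.0/7 -> H3 at depth 7
  del 0.0.0.0/1 (clear depth 1)
  Q 237.115.19.35: descend 111011010111001100010011 ; hops seen [H2,H3,H2,H2] ; pick H2
  del 237.115.19.0/24 (clear depth 24)
  add 237.115.0.0/16 -> H0 at depth 16
  Q 237.115.16.0: descend 1110110101110011000100 ; hops seen [H2,H3,H0,H2] ; pick H2
  del 0.0.0.0/0 (clear depth 0)
  add 12.68.44.233/32 -> H3 at depth 32
  add 0.0.0.0/0 -> H0 at depth 0
  add 237.115.16.0/20 -> H2 at depth 20
  add 0.0.0.0/0 -> H2 at depth 0
  add 12.0.0.0/8 -> H3 at depth 8
  Q 12.0.0.1: descend 000011000 ; hops seen [H2,H3] ; pick H3
  add 237.0.0.0/8 -> H1 at depth 8
  add 12.68.0.0/15 -> H0 at depth 15
  Q 237.115.16.18: descend 1110110101110011000100 ; hops seen [H2,H3,H1,H0,H2,H2] ; pick H2

== LOOKUPS ==
["H2","H2","H2","H2","H3","H2"]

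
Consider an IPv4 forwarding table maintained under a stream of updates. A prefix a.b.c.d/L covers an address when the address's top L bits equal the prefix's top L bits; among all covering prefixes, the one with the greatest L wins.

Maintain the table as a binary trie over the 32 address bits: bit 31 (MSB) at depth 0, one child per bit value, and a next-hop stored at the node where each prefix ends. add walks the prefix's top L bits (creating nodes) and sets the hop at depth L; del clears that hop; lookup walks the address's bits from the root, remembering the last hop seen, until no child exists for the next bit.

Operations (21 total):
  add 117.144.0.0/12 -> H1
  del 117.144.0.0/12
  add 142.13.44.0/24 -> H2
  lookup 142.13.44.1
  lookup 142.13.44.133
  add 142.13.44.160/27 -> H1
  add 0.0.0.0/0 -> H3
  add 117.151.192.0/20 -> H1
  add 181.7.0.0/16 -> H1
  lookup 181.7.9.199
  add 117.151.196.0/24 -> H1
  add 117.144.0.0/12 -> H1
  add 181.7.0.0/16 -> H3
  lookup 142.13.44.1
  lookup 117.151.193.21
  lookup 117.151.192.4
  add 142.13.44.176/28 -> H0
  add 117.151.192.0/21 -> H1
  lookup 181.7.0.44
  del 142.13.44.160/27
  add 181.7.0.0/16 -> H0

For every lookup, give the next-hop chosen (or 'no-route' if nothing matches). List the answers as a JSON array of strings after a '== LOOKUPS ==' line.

Apply in order:
  + 117.144.0.0/12 (H1) depth=12
  - 117.144.0.0/12 clear@12
  + 142.13.44.0/24 (H2) depth=24
  Q 142.13.44.1: descend 100011100000110100101100 ; hops seen [H2] ; pick H2
  Q 142.13.44.133: descend 100011100000110100101100 ; hops seen [H2] ; pick H2
  + 142.13.44.160/27 (H1) depth=27
  + 0.0.0.0/0 (H3) depth=0
  + 117.151.192.0/20 (H1) depth=20
  + 181.7.0.0/16 (H1) depth=16
  Q 181.7.9.199: descend 1011010100000111 ; hops seen [H3,H1] ; pick H1
  + 117.151.196.0/24 (H1) depth=24
  + 117.144.0.0/12 (H1) depth=12
  + 181.7.0.0/16 (H3) depth=16
  Q 142.13.44.1: descend 100011100000110100101100 ; hops seen [H3,H2] ; pick H2
  Q 117.151.193.21: descend 011101011001011111000 ; hops seen [H3,H1,H1] ; pick H1
  Q 117.151.192.4: descend 011101011001011111000 ; hops seen [H3,H1,H1] ; pick H1
  + 142.13.44.176/28 (H0) depth=28
  + 117.151.192.0/21 (H1) depth=21
  Q 181.7.0.44: descend 1011010100000111 ; hops seen [H3,H3] ; pick H3
  - 142.13.44.160/27 clear@27
  + 181.7.0.0/16 (H0) depth=16

== LOOKUPS ==
["H2","H2","H1","H2","H1","H1","H3"]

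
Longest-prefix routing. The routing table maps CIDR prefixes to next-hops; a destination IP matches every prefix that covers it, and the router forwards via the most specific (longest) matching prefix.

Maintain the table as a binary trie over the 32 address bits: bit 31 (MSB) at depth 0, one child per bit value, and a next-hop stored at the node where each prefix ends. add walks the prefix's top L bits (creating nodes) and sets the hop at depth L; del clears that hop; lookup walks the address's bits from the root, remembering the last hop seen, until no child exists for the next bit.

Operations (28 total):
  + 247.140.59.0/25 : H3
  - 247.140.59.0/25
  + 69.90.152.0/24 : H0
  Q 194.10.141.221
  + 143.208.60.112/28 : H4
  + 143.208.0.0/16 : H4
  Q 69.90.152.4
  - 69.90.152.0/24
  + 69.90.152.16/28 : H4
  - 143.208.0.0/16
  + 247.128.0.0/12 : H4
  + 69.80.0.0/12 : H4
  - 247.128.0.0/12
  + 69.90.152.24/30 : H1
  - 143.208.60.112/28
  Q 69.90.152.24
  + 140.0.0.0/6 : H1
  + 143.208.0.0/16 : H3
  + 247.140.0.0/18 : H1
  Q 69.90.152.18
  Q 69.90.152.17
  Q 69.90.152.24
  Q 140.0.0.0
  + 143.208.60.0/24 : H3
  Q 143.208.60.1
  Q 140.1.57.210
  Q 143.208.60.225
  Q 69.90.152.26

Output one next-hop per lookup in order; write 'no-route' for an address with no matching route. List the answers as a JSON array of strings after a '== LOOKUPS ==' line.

Process each operation:
  + 247.140.59.0/25 (H3) depth=25
  - 247.140.59.0/25 clear@25
  + 69.90.152.0/24 (H0) depth=24
  lookup 194.10.141.221: bits 11 walk d0:-→d1:-→d2:- -> no-route
  + 143.208.60.112/28 (H4) depth=28
  + 143.208.0.0/16 (H4) depth=16
  lookup 69.90.152.4: bits 010001010101101010011000 walk d0:-→d1:-→d2:-→d3:-→d4:-→d5:-→d6:-→d7:-→d8:-→d9:-→d10:-→d11:-→d12:-→d13:-→d14:-→d15:-→d16:-→d17:-→d18:-→d19:-→d20:-→d21:-→d22:-→d23:-→d24:H0 -> H0
  - 69.90.152.0/24 clear@24
  + 69.90.152.16/28 (H4) depth=28
  - 143.208.0.0/16 clear@16
  + 247.128.0.0/12 (H4) depth=12
  + 69.80.0.0/12 (H4) depth=12
  - 247.128.0.0/12 clear@12
  + 69.90.152.24/30 (H1) depth=30
  - 143.208.60.112/28 clear@28
  lookup 69.90.152.24: bits 010001010101101010011000000110 walk d0:-→d1:-→d2:-→d3:-→d4:-→d5:-→d6:-→d7:-→d8:-→d9:-→d10:-→d11:-→d12:H4→d13:-→d14:-→d15:-→d16:-→d17:-→d18:-→d19:-→d20:-→d21:-→d22:-→d23:-→d24:-→d25:-→d26:-→d27:-→d28:H4→d29:-→d30:H1 -> H1
  + 140.0.0.0/6 (H1) depth=6
  + 143.208.0.0/16 (H3) depth=16
  + 247.140.0.0/18 (H1) depth=18
  lookup 69.90.152.18: bits 0100010101011010100110000001 walk d0:-→d1:-→d2:-→d3:-→d4:-→d5:-→d6:-→d7:-→d8:-→d9:-→d10:-→d11:-→d12:H4→d13:-→d14:-→d15:-→d16:-→d17:-→d18:-→d19:-→d20:-→d21:-→d22:-→d23:-→d24:-→d25:-→d26:-→d27:-→d28:H4 -> H4
  lookup 69.90.152.17: bits 0100010101011010100110000001 walk d0:-→d1:-→d2:-→d3:-→d4:-→d5:-→d6:-→d7:-→d8:-→d9:-→d10:-→d11:-→d12:H4→d13:-→d14:-→d15:-→d16:-→d17:-→d18:-→d19:-→d20:-→d21:-→d22:-→d23:-→d24:-→d25:-→d26:-→d27:-→d28:H4 -> H4
  lookup 69.90.152.24: bits 010001010101101010011000000110 walk d0:-→d1:-→d2:-→d3:-→d4:-→d5:-→d6:-→d7:-→d8:-→d9:-→d10:-→d11:-→d12:H4→d13:-→d14:-→d15:-→d16:-→d17:-→d18:-→d19:-→d20:-→d21:-→d22:-→d23:-→d24:-→d25:-→d26:-→d27:-→d28:H4→d29:-→d30:H1 -> H1
  lookup 140.0.0.0: bits 100011 walk d0:-→d1:-→d2:-→d3:-→d4:-→d5:-→d6:H1 -> H1
  + 143.208.60.0/24 (H3) depth=24
  lookup 143.208.60.1: bits 1000111111010000001111000 walk d0:-→d1:-→d2:-→d3:-→d4:-→d5:-→d6:H1→d7:-→d8:-→d9:-→d10:-→d11:-→d12:-→d13:-→d14:-→d15:-→d16:H3→d17:-→d18:-→d19:-→d20:-→d21:-→d22:-→d23:-→d24:H3→d25:- -> H3
  lookup 140.1.57.210: bits 100011 walk d0:-→d1:-→d2:-→d3:-→d4:-→d5:-→d6:H1 -> H1
  lookup 143.208.60.225: bits 100011111101000000111100 walk d0:-→d1:-→d2:-→d3:-→d4:-→d5:-→d6:H1→d7:-→d8:-→d9:-→d10:-→d11:-→d12:-→d13:-→d14:-→d15:-→d16:H3→d17:-→d18:-→d19:-→d20:-→d21:-→d22:-→d23:-→d24:H3 -> H3
  lookup 69.90.152.26: bits 010001010101101010011000000110 walk d0:-→d1:-→d2:-→d3:-→d4:-→d5:-→d6:-→d7:-→d8:-→d9:-→d10:-→d11:-→d12:H4→d13:-→d14:-→d15:-→d16:-→d17:-→d18:-→d19:-→d20:-→d21:-→d22:-→d23:-→d24:-→d25:-→d26:-→d27:-→d28:H4→d29:-→d30:H1 -> H1

== LOOKUPS ==
["no-route","H0","H1","H4","H4","H1","H1","H3","H1","H3","H1"]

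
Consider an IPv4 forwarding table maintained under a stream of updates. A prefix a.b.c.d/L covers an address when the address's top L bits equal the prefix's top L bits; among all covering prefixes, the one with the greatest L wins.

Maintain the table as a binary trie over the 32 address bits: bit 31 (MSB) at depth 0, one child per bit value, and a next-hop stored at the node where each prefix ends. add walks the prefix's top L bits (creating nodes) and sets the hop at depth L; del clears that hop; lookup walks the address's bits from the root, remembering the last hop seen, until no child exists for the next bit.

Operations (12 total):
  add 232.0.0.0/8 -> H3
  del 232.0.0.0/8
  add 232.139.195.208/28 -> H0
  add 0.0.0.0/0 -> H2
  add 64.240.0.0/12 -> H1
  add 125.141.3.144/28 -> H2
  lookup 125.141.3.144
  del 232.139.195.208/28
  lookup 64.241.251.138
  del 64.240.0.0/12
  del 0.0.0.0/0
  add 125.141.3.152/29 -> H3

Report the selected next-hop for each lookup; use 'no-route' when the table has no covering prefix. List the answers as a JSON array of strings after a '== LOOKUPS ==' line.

Trace:
  add 232.0.0.0/8 -> H3 at depth 8
  - 232.0.0.0/8 clear@8
  add 232.139.195.208/28 -> H0 at depth 28
  add 0.0.0.0/0 -> H2 at depth 0
  add 64.240.0.0/12 -> H1 at depth 12
  add 125.141.3.144/28 -> H2 at depth 28
  lookup 125.141.3.144: bits 0111110110001101000000111001 walk d0:H2→d1:-→d2:-→d3:-→d4:-→d5:-→d6:-→d7:-→d8:-→d9:-→d10:-→d11:-→d12:-→d13:-→d14:-→d15:-→d16:-→d17:-→d18:-→d19:-→d20:-→d21:-→d22:-→d23:-→d24:-→d25:-→d26:-→d27:-→d28:H2 -> H2
  - 232.139.195.208/28 clear@28
  lookup 64.241.251.138: bits 010000001111 walk d0:H2→d1:-→d2:-→d3:-→d4:-→d5:-→d6:-→d7:-→d8:-→d9:-→d10:-→d11:-→d12:H1 -> H1
  - 64.240.0.0/12 clear@12
  - 0.0.0.0/0 clear@0
  add 125.141.3.152/29 -> H3 at depth 29

== LOOKUPS ==
["H2","H1"]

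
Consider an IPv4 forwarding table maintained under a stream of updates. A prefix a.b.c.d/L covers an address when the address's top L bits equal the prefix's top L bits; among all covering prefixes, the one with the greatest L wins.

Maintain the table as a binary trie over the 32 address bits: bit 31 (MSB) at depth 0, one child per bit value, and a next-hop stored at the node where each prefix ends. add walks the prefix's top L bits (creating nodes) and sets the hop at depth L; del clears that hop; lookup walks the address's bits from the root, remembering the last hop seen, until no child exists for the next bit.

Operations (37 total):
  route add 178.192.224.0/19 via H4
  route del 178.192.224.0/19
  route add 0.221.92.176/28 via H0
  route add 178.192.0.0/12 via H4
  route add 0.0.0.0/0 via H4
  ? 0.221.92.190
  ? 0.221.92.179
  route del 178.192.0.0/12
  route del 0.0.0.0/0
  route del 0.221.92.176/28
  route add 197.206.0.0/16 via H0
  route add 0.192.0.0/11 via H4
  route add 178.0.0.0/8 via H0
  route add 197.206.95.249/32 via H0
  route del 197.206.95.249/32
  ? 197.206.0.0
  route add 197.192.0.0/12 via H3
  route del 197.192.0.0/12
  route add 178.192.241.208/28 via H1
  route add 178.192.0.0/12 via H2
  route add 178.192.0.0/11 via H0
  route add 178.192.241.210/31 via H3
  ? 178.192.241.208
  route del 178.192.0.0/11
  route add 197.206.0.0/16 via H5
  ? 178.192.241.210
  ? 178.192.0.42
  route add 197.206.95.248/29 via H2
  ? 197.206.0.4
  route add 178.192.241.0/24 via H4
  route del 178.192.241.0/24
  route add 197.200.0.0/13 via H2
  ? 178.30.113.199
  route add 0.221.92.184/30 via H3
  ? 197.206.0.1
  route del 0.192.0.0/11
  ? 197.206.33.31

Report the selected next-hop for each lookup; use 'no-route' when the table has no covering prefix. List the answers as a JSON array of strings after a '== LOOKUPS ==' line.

Process each operation:
  add 178.192.224.0/19 -> H4 at depth 19
  - 178.192.224.0/19 clear@19
  add 0.221.92.176/28 -> H0 at depth 28
  add 178.192.0.0/12 -> H4 at depth 12
  add 0.0.0.0/0 -> H4 at depth 0
  lookup 0.221.92.190: bits 0000000011011101010111001011 walk d0:H4→d1:-→d2:-→d3:-→d4:-→d5:-→d6:-→d7:-→d8:-→d9:-→d10:-→d11:-→d12:-→d13:-→d14:-→d15:-→d16:-→d17:-→d18:-→d19:-→d20:-→d21:-→d22:-→d23:-→d24:-→d25:-→d26:-→d27:-→d28:H0 -> H0
  lookup 0.221.92.179: bits 0000000011011101010111001011 walk d0:H4→d1:-→d2:-→d3:-→d4:-→d5:-→d6:-→d7:-→d8:-→d9:-→d10:-→d11:-→d12:-→d13:-→d14:-→d15:-→d16:-→d17:-→d18:-→d19:-→d20:-→d21:-→d22:-→d23:-→d24:-→d25:-→d26:-→d27:-→d28:H0 -> H0
  - 178.192.0.0/12 clear@12
  - 0.0.0.0/0 clear@0
  - 0.221.92.176/28 clear@28
  add 197.206.0.0/16 -> H0 at depth 16
  add 0.192.0.0/11 -> H4 at depth 11
  add 178.0.0.0/8 -> H0 at depth 8
  add 197.206.95.249/32 -> H0 at depth 32
  - 197.206.95.249/32 clear@32
  lookup 197.206.0.0: bits 11000101110011100 walk d0:-→d1:-→d2:-→d3:-→d4:-→d5:-→d6:-→d7:-→d8:-→d9:-→d10:-→d11:-→d12:-→d13:-→d14:-→d15:-→d16:H0→d17:- -> H0
  add 197.192.0.0/12 -> H3 at depth 12
  - 197.192.0.0/12 clear@12
  add 178.192.241.208/28 -> H1 at depth 28
  add 178.192.0.0/12 -> H2 at depth 12
  add 178.192.0.0/11 -> H0 at depth 11
  add 178.192.241.210/31 -> H3 at depth 31
  lookup 178.192.241.208: bits 101100101100000011110001110100 walk d0:-→d1:-→d2:-→d3:-→d4:-→d5:-→d6:-→d7:-→d8:H0→d9:-→d10:-→d11:H0→d12:H2→d13:-→d14:-→d15:-→d16:-→d17:-→d18:-→d19:-→d20:-→d21:-→d22:-→d23:-→d24:-→d25:-→d26:-→d27:-→d28:H1→d29:-→d30:- -> H1
  - 178.192.0.0/11 clear@11
  add 197.206.0.0/16 -> H5 at depth 16
  lookup 178.192.241.210: bits 1011001011000000111100011101001 walk d0:-→d1:-→d2:-→d3:-→d4:-→d5:-→d6:-→d7:-→d8:H0→d9:-→d10:-→d11:-→d12:H2→d13:-→d14:-→d15:-→d16:-→d17:-→d18:-→d19:-→d20:-→d21:-→d22:-→d23:-→d24:-→d25:-→d26:-→d27:-→d28:H1→d29:-→d30:-→d31:H3 -> H3
  lookup 178.192.0.42: bits 1011001011000000 walk d0:-→d1:-→d2:-→d3:-→d4:-→d5:-→d6:-→d7:-→d8:H0→d9:-→d10:-→d11:-→d12:H2→d13:-→d14:-→d15:-→d16:- -> H2
  add 197.206.95.248/29 -> H2 at depth 29
  lookup 197.206.0.4: bits 11000101110011100 walk d0:-→d1:-→d2:-→d3:-→d4:-→d5:-→d6:-→d7:-→d8:-→d9:-→d10:-→d11:-→d12:-→d13:-→d14:-→d15:-→d16:H5→d17:- -> H5
  add 178.192.241.0/24 -> H4 at depth 24
  - 178.192.241.0/24 clear@24
  add 197.200.0.0/13 -> H2 at depth 13
  lookup 178.30.113.199: bits 10110010 walk d0:-→d1:-→d2:-→d3:-→d4:-→d5:-→d6:-→d7:-→d8:H0 -> H0
  add 0.221.92.184/30 -> H3 at depth 30
  lookup 197.206.0.1: bits 11000101110011100 walk d0:-→d1:-→d2:-→d3:-→d4:-→d5:-→d6:-→d7:-→d8:-→d9:-→d10:-→d11:-→d12:-→d13:H2→d14:-→d15:-→d16:H5→d17:- -> H5
  - 0.192.0.0/11 clear@11
  lookup 197.206.33.31: bits 11000101110011100 walk d0:-→d1:-→d2:-→d3:-→d4:-→d5:-→d6:-→d7:-→d8:-→d9:-→d10:-→d11:-→d12:-→d13:H2→d14:-→d15:-→d16:H5→d17:- -> H5

== LOOKUPS ==
["H0","H0","H0","H1","H3","H2","H5","H0","H5","H5"]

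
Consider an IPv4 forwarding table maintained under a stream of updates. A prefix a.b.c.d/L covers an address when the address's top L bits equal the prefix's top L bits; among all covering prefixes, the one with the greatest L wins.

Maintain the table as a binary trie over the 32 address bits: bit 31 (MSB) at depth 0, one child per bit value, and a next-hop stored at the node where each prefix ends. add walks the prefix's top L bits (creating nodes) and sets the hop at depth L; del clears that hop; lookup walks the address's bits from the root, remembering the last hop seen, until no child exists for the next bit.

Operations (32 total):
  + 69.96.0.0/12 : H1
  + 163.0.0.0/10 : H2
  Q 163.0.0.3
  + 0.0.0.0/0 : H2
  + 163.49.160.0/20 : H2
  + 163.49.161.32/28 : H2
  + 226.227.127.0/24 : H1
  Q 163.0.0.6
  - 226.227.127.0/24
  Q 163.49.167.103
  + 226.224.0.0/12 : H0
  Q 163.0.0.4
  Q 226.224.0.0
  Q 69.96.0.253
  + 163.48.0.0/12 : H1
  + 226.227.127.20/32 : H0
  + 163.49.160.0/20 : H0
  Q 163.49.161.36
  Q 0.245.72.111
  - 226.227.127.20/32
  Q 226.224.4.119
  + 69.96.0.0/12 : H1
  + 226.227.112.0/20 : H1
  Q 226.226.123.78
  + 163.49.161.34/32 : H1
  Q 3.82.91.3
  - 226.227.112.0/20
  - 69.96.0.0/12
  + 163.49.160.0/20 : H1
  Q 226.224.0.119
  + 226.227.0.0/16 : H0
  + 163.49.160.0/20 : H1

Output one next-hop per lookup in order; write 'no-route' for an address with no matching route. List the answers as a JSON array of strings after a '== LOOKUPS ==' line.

Trace:
  + 69.96.0.0/12 (H1) depth=12
  + 163.0.0.0/10 (H2) depth=10
  ? 163.0.0.3  path d0:-→d1:-→d2:-→d3:-→d4:-→d5:-→d6:-→d7:-→d8:-→d9:-→d10:H2  best=H2
  + 0.0.0.0/0 (H2) depth=0
  + 163.49.160.0/20 (H2) depth=20
  + 163.49.161.32/28 (H2) depth=28
  + 226.227.127.0/24 (H1) depth=24
  ? 163.0.0.6  path d0:H2→d1:-→d2:-→d3:-→d4:-→d5:-→d6:-→d7:-→d8:-→d9:-→d10:H2  best=H2
  del 226.227.127.0/24 (clear depth 24)
  ? 163.49.167.103  path d0:H2→d1:-→d2:-→d3:-→d4:-→d5:-→d6:-→d7:-→d8:-→d9:-→d10:H2→d11:-→d12:-→d13:-→d14:-→d15:-→d16:-→d17:-→d18:-→d19:-→d20:H2→d21:-  best=H2
  + 226.224.0.0/12 (H0) depth=12
  ? 163.0.0.4  path d0:H2→d1:-→d2:-→d3:-→d4:-→d5:-→d6:-→d7:-→d8:-→d9:-→d10:H2  best=H2
  ? 226.224.0.0  path d0:H2→d1:-→d2:-→d3:-→d4:-→d5:-→d6:-→d7:-→d8:-→d9:-→d10:-→d11:-→d12:H0→d13:-→d14:-  best=H0
  ? 69.96.0.253  path d0:H2→d1:-→d2:-→d3:-→d4:-→d5:-→d6:-→d7:-→d8:-→d9:-→d10:-→d11:-→d12:H1  best=H1
  + 163.48.0.0/12 (H1) depth=12
  + 226.227.127.20/32 (H0) depth=32
  + 163.49.160.0/20 (H0) depth=20
  ? 163.49.161.36  path d0:H2→d1:-→d2:-→d3:-→d4:-→d5:-→d6:-→d7:-→d8:-→d9:-→d10:H2→d11:-→d12:H1→d13:-→d14:-→d15:-→d16:-→d17:-→d18:-→d19:-→d20:H0→d21:-→d22:-→d23:-→d24:-→d25:-→d26:-→d27:-→d28:H2  best=H2
  ? 0.245.72.111  path d0:H2→d1:-  best=H2
  del 226.227.127.20/32 (clear depth 32)
  ? 226.224.4.119  path d0:H2→d1:-→d2:-→d3:-→d4:-→d5:-→d6:-→d7:-→d8:-→d9:-→d10:-→d11:-→d12:H0→d13:-→d14:-  best=H0
  + 69.96.0.0/12 (H1) depth=12
  + 226.227.112.0/20 (H1) depth=20
  ? 226.226.123.78  path d0:H2→d1:-→d2:-→d3:-→d4:-→d5:-→d6:-→d7:-→d8:-→d9:-→d10:-→d11:-→d12:H0→d13:-→d14:-→d15:-  best=H0
  + 163.49.161.34/32 (H1) depth=32
  ? 3.82.91.3  path d0:H2→d1:-  best=H2
  del 226.227.112.0/20 (clear depth 20)
  del 69.96.0.0/12 (clear depth 12)
  + 163.49.160.0/20 (H1) depth=20
  ? 226.224.0.119  path d0:H2→d1:-→d2:-→d3:-→d4:-→d5:-→d6:-→d7:-→d8:-→d9:-→d10:-→d11:-→d12:H0→d13:-→d14:-  best=H0
  + 226.227.0.0/16 (H0) depth=16
  + 163.49.160.0/20 (H1) depth=20

== LOOKUPS ==
["H2","H2","H2","H2","H0","H1","H2","H2","H0","H0","H2","H0"]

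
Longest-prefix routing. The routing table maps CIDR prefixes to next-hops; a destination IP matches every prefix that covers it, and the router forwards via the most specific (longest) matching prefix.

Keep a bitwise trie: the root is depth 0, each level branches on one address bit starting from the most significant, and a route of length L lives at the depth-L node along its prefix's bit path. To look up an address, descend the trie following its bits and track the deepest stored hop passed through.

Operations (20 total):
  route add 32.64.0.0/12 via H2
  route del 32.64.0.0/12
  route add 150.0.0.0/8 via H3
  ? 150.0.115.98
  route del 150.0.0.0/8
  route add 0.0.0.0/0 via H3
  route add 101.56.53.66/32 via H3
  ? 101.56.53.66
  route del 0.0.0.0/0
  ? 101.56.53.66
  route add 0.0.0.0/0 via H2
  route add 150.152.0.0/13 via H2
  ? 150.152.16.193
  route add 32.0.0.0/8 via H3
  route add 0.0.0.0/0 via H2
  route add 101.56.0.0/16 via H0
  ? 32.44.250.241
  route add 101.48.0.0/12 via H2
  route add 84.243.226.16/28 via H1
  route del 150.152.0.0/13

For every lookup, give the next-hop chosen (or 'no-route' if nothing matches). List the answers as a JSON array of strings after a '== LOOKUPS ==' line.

Process each operation:
  add 32.64.0.0/12 -> H2 at depth 12
  del 32.64.0.0/12 (clear depth 12)
  add 150.0.0.0/8 -> H3 at depth 8
  Q 150.0.115.98: descend 10010110 ; hops seen [H3] ; pick H3
  del 150.0.0.0/8 (clear depth 8)
  add 0.0.0.0/0 -> H3 at depth 0
  add 101.56.53.66/32 -> H3 at depth 32
  Q 101.56.53.66: descend 01100101001110000011010101000010 ; hops seen [H3,H3] ; pick H3
  del 0.0.0.0/0 (clear depth 0)
  Q 101.56.53.66: descend 01100101001110000011010101000010 ; hops seen [H3] ; pick H3
  add 0.0.0.0/0 -> H2 at depth 0
  add 150.152.0.0/13 -> H2 at depth 13
  Q 150.152.16.193: descend 1001011010011 ; hops seen [H2,H2] ; pick H2
  add 32.0.0.0/8 -> H3 at depth 8
  add 0.0.0.0/0 -> H2 at depth 0
  add 101.56.0.0/16 -> H0 at depth 16
  Q 32.44.250.241: descend 001000000 ; hops seen [H2,H3] ; pick H3
  add 101.48.0.0/12 -> H2 at depth 12
  add 84.243.226.16/28 -> H1 at depth 28
  del 150.152.0.0/13 (clear depth 13)

== LOOKUPS ==
["H3","H3","H3","H2","H3"]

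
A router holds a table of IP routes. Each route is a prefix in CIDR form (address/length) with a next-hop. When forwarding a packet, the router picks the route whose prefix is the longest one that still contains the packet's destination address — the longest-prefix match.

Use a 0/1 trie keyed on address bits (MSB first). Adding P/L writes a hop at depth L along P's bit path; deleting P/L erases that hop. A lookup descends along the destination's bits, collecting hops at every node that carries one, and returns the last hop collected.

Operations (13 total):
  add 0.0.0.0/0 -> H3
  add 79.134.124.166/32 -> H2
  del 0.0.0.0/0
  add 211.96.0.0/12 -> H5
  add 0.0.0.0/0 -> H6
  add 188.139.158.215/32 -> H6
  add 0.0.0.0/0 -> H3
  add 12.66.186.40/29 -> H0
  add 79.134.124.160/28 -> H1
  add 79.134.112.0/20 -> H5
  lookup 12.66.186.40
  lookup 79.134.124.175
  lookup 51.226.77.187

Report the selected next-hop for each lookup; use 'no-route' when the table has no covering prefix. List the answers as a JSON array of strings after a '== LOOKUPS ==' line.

Process each operation:
  + 0.0.0.0/0 (H3) depth=0
  + 79.134.124.166/32 (H2) depth=32
  del 0.0.0.0/0 (clear depth 0)
  + 211.96.0.0/12 (H5) depth=12
  + 0.0.0.0/0 (H6) depth=0
  + 188.139.158.215/32 (H6) depth=32
  + 0.0.0.0/0 (H3) depth=0
  + 12.66.186.40/29 (H0) depth=29
  + 79.134.124.160/28 (H1) depth=28
  + 79.134.112.0/20 (H5) depth=20
  lookup 12.66.186.40: bits 00001100010000101011101000101 walk d0:H3→d1:-→d2:-→d3:-→d4:-→d5:-→d6:-→d7:-→d8:-→d9:-→d10:-→d11:-→d12:-→d13:-→d14:-→d15:-→d16:-→d17:-→d18:-→d19:-→d20:-→d21:-→d22:-→d23:-→d24:-→d25:-→d26:-→d27:-→d28:-→d29:H0 -> H0
  lookup 79.134.124.175: bits 0100111110000110011111001010 walk d0:H3→d1:-→d2:-→d3:-→d4:-→d5:-→d6:-→d7:-→d8:-→d9:-→d10:-→d11:-→d12:-→d13:-→d14:-→d15:-→d16:-→d17:-→d18:-→d19:-→d20:H5→d21:-→d22:-→d23:-→d24:-→d25:-→d26:-→d27:-→d28:H1 -> H1
  lookup 51.226.77.187: bits 00 walk d0:H3→d1:-→d2:- -> H3

== LOOKUPS ==
["H0","H1","H3"]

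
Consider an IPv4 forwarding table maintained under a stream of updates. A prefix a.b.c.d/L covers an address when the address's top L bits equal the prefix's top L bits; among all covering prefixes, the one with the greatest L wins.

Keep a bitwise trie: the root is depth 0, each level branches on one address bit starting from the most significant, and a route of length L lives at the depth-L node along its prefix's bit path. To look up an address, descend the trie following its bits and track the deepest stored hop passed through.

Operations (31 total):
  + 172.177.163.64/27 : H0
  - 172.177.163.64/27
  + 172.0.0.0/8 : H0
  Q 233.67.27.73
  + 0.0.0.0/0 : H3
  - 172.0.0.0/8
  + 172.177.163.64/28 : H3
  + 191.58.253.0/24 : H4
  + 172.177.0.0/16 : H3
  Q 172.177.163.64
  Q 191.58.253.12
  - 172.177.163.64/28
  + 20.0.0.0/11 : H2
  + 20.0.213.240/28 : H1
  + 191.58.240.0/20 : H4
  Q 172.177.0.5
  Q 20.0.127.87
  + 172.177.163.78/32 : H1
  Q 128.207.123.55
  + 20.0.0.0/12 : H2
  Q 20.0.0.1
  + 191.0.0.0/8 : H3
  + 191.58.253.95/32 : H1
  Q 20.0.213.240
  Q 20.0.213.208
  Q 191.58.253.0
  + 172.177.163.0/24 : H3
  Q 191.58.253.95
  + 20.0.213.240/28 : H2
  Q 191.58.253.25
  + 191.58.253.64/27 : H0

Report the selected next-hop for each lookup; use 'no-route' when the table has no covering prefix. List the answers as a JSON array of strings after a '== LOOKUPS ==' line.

Trace:
  add 172.177.163.64/27 -> H0 at depth 27
  del 172.177.163.64/27 (clear depth 27)
  add 172.0.0.0/8 -> H0 at depth 8
  lookup 233.67.27.73: bits 1 walk d0:-→d1:- -> no-route
  add 0.0.0.0/0 -> H3 at depth 0
  del 172.0.0.0/8 (clear depth 8)
  add 172.177.163.64/28 -> H3 at depth 28
  add 191.58.253.0/24 -> H4 at depth 24
  add 172.177.0.0/16 -> H3 at depth 16
  lookup 172.177.163.64: bits 1010110010110001101000110100 walk d0:H3→d1:-→d2:-→d3:-→d4:-→d5:-→d6:-→d7:-→d8:-→d9:-→d10:-→d11:-→d12:-→d13:-→d14:-→d15:-→d16:H3→d17:-→d18:-→d19:-→d20:-→d21:-→d22:-→d23:-→d24:-→d25:-→d26:-→d27:-→d28:H3 -> H3
  lookup 191.58.253.12: bits 101111110011101011111101 walk d0:H3→d1:-→d2:-→d3:-→d4:-→d5:-→d6:-→d7:-→d8:-→d9:-→d10:-→d11:-→d12:-→d13:-→d14:-→d15:-→d16:-→d17:-→d18:-→d19:-→d20:-→d21:-→d22:-→d23:-→d24:H4 -> H4
  del 172.177.163.64/28 (clear depth 28)
  add 20.0.0.0/11 -> H2 at depth 11
  add 20.0.213.240/28 -> H1 at depth 28
  add 191.58.240.0/20 -> H4 at depth 20
  lookup 172.177.0.5: bits 1010110010110001 walk d0:H3→d1:-→d2:-→d3:-→d4:-→d5:-→d6:-→d7:-→d8:-→d9:-→d10:-→d11:-→d12:-→d13:-→d14:-→d15:-→d16:H3 -> H3
  lookup 20.0.127.87: bits 0001010000000000 walk d0:H3→d1:-→d2:-→d3:-→d4:-→d5:-→d6:-→d7:-→d8:-→d9:-→d10:-→d11:H2→d12:-→d13:-→d14:-→d15:-→d16:- -> H2
  add 172.177.163.78/32 -> H1 at depth 32
  lookup 128.207.123.55: bits 10 walk d0:H3→d1:-→d2:- -> H3
  add 20.0.0.0/12 -> H2 at depth 12
  lookup 20.0.0.1: bits 0001010000000000 walk d0:H3→d1:-→d2:-→d3:-→d4:-→d5:-→d6:-→d7:-→d8:-→d9:-→d10:-→d11:H2→d12:H2→d13:-→d14:-→d15:-→d16:- -> H2
  add 191.0.0.0/8 -> H3 at depth 8
  add 191.58.253.95/32 -> H1 at depth 32
  lookup 20.0.213.240: bits 0001010000000000110101011111 walk d0:H3→d1:-→d2:-→d3:-→d4:-→d5:-→d6:-→d7:-→d8:-→d9:-→d10:-→d11:H2→d12:H2→d13:-→d14:-→d15:-→d16:-→d17:-→d18:-→d19:-→d20:-→d21:-→d22:-→d23:-→d24:-→d25:-→d26:-→d27:-→d28:H1 -> H1
  lookup 20.0.213.208: bits 00010100000000001101010111 walk d0:H3→d1:-→d2:-→d3:-→d4:-→d5:-→d6:-→d7:-→d8:-→d9:-→d10:-→d11:H2→d12:H2→d13:-→d14:-→d15:-→d16:-→d17:-→d18:-→d19:-→d20:-→d21:-→d22:-→d23:-→d24:-→d25:-→d26:- -> H2
  lookup 191.58.253.0: bits 1011111100111010111111010 walk d0:H3→d1:-→d2:-→d3:-→d4:-→d5:-→d6:-→d7:-→d8:H3→d9:-→d10:-→d11:-→d12:-→d13:-→d14:-→d15:-→d16:-→d17:-→d18:-→d19:-→d20:H4→d21:-→d22:-→d23:-→d24:H4→d25:- -> H4
  add 172.177.163.0/24 -> H3 at depth 24
  lookup 191.58.253.95: bits 10111111001110101111110101011111 walk d0:H3→d1:-→d2:-→d3:-→d4:-→d5:-→d6:-→d7:-→d8:H3→d9:-→d10:-→d11:-→d12:-→d13:-→d14:-→d15:-→d16:-→d17:-→d18:-→d19:-→d20:H4→d21:-→d22:-→d23:-→d24:H4→d25:-→d26:-→d27:-→d28:-→d29:-→d30:-→d31:-→d32:H1 -> H1
  add 20.0.213.240/28 -> H2 at depth 28
  lookup 191.58.253.25: bits 1011111100111010111111010 walk d0:H3→d1:-→d2:-→d3:-→d4:-→d5:-→d6:-→d7:-→d8:H3→d9:-→d10:-→d11:-→d12:-→d13:-→d14:-→d15:-→d16:-→d17:-→d18:-→d19:-→d20:H4→d21:-→d22:-→d23:-→d24:H4→d25:- -> H4
  add 191.58.253.64/27 -> H0 at depth 27

== LOOKUPS ==
["no-route","H3","H4","H3","H2","H3","H2","H1","H2","H4","H1","H4"]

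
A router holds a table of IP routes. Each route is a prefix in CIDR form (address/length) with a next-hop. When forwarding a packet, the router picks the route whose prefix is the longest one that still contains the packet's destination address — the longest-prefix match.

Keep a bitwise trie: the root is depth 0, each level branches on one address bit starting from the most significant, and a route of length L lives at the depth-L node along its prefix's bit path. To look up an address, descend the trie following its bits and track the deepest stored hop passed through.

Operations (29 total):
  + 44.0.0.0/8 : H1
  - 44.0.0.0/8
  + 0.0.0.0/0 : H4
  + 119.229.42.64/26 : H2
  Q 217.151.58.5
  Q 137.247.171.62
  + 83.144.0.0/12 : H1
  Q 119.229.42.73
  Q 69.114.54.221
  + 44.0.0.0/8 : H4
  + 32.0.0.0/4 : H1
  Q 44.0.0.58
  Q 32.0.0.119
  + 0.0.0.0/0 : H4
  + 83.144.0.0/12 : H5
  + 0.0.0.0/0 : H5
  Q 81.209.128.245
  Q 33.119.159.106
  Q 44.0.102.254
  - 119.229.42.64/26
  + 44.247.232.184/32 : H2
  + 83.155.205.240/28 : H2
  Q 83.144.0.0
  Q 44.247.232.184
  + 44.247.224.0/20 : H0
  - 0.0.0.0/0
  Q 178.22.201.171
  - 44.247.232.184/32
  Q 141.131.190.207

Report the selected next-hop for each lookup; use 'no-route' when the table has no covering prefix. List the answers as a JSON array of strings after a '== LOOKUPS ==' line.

Process each operation:
  + 44.0.0.0/8 (H1) depth=8
  del 44.0.0.0/8 (clear depth 8)
  + 0.0.0.0/0 (H4) depth=0
  + 119.229.42.64/26 (H2) depth=26
  Q 217.151.58.5: descend ε ; hops seen [H4] ; pick H4
  Q 137.247.171.62: descend ε ; hops seen [H4] ; pick H4
  + 83.144.0.0/12 (H1) depth=12
  Q 119.229.42.73: descend 01110111111001010010101001 ; hops seen [H4,H2] ; pick H2
  Q 69.114.54.221: descend 010 ; hops seen [H4] ; pick H4
  + 44.0.0.0/8 (H4) depth=8
  + 32.0.0.0/4 (H1) depth=4
  Q 44.0.0.58: descend 00101100 ; hops seen [H4,H1,H4] ; pick H4
  Q 32.0.0.119: descend 0010 ; hops seen [H4,H1] ; pick H1
  + 0.0.0.0/0 (H4) depth=0
  + 83.144.0.0/12 (H5) depth=12
  + 0.0.0.0/0 (H5) depth=0
  Q 81.209.128.245: descend 010100 ; hops seen [H5] ; pick H5
  Q 33.119.159.106: descend 0010 ; hops seen [H5,H1] ; pick H1
  Q 44.0.102.254: descend 00101100 ; hops seen [H5,H1,H4] ; pick H4
  del 119.229.42.64/26 (clear depth 26)
  + 44.247.232.184/32 (H2) depth=32
  + 83.155.205.240/28 (H2) depth=28
  Q 83.144.0.0: descend 010100111001 ; hops seen [H5,H5] ; pick H5
  Q 44.247.232.184: descend 00101100111101111110100010111000 ; hops seen [H5,H1,H4,H2] ; pick H2
  + 44.247.224.0/20 (H0) depth=20
  del 0.0.0.0/0 (clear depth 0)
  Q 178.22.201.171: descend ε ; hops seen [∅] ; pick no-route
  del 44.247.232.184/32 (clear depth 32)
  Q 141.131.190.207: descend ε ; hops seen [∅] ; pick no-route

== LOOKUPS ==
["H4","H4","H2","H4","H4","H1","H5","H1","H4","H5","H2","no-route","no-route"]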